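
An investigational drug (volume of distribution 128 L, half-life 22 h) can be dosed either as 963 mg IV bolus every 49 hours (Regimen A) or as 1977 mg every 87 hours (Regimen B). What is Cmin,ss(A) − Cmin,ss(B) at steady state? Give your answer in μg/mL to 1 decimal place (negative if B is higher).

1.0 μg/mL

Regimen A: f = (1/2)^(49/22) ≈ 0.2136; Cmin,ss = (963/128)·f/(1−f) ≈ 2.043 μg/mL.
Regimen B: f = (1/2)^(87/22) ≈ 0.0645; Cmin,ss = (1977/128)·f/(1−f) ≈ 1.065 μg/mL.
Difference ≈ 2.043 − 1.065 ≈ 0.978 μg/mL.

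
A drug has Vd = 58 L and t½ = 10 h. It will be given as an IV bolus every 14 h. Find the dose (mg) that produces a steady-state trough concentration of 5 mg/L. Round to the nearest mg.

τ/t½ = 14/10 ≈ 1.4, so f = (1/2)^(14/10) ≈ 0.378929.
Cmin,ss = (D/Vd)·f/(1−f), so D = Cmin,ss·Vd·(1−f)/f.
D = 5 × 58 × (1−f)/f ≈ 5 × 58 × 1.63902 ≈ 475.32 mg.

475 mg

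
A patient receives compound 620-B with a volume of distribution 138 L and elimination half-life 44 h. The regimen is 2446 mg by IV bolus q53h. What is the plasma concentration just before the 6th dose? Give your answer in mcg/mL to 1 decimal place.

f = (1/2)^(τ/t½) = (1/2)^(53/44) ≈ 0.4339.
C₀ = D/Vd = 2446/138 ≈ 17.725 mcg/mL.
Before the 6th dose, 5 doses have been given. Superposition: Cmin = C₀·(f + f² + … + f^5).
≈ 17.725 × (0.4339 + 0.1883 + 0.0817 + 0.0354 + 0.0154) ≈ 17.725 × 0.7547 ≈ 13.377 mcg/mL.

13.4 mcg/mL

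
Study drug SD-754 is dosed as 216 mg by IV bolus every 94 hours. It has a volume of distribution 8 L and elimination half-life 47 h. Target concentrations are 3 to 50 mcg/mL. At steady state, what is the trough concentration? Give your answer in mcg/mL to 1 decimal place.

τ = 94 h = 2 half-lives, so f = (1/2)^2 = 0.25.
At steady state, R = 1/(1 − 0.25) = 4/3.
Single-dose peak C₀ = D/Vd = 216/8 = 27 mcg/mL.
Steady-state peak Cmax,ss = C₀·R = 27 × 4/3 ≈ 36.000 mcg/mL.
Steady-state trough Cmin,ss = Cmax,ss·f ≈ 36.000 × 0.25 ≈ 9.000 mcg/mL.
Trough 9.0 mcg/mL vs MEC 3 mcg/mL: adequate.

9.0 mcg/mL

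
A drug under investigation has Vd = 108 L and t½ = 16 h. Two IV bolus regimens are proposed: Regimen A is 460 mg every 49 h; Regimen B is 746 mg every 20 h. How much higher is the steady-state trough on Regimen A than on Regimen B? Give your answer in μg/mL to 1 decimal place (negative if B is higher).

Regimen A: f = (1/2)^(49/16) ≈ 0.1197; Cmin,ss = (460/108)·f/(1−f) ≈ 0.579 μg/mL.
Regimen B: f = (1/2)^(20/16) ≈ 0.4204; Cmin,ss = (746/108)·f/(1−f) ≈ 5.010 μg/mL.
Difference ≈ 0.579 − 5.010 ≈ -4.431 μg/mL.

-4.4 μg/mL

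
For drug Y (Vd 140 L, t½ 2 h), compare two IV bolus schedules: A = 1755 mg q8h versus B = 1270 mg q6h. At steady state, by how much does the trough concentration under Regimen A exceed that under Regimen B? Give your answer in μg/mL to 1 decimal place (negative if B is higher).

-0.5 μg/mL

Regimen A: f = (1/2)^(8/2) ≈ 0.0625; Cmin,ss = (1755/140)·f/(1−f) ≈ 0.836 μg/mL.
Regimen B: f = (1/2)^(6/2) ≈ 0.1250; Cmin,ss = (1270/140)·f/(1−f) ≈ 1.296 μg/mL.
Difference ≈ 0.836 − 1.296 ≈ -0.460 μg/mL.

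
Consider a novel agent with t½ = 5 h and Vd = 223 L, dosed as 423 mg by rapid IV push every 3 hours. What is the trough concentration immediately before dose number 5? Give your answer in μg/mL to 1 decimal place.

f = (1/2)^(τ/t½) = (1/2)^(3/5) ≈ 0.6598.
C₀ = D/Vd = 423/223 ≈ 1.897 μg/mL.
Before the 5th dose, 4 doses have been given. Superposition: Cmin = C₀·(f + f² + … + f^4).
≈ 1.897 × (0.6598 + 0.4353 + 0.2872 + 0.1895) ≈ 1.897 × 1.5718 ≈ 2.982 μg/mL.

3.0 μg/mL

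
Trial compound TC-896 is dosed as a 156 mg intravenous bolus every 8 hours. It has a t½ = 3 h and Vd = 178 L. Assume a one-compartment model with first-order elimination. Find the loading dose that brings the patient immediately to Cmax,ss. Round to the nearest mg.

f = (1/2)^(8/3) ≈ 0.157490; accumulation ratio R = 1/(1−f) ≈ 1.18693.
Loading dose to hit Cmax,ss on first dose: D_load = D_maint·R ≈ 156 × 1.18693 ≈ 185.16 mg.

185 mg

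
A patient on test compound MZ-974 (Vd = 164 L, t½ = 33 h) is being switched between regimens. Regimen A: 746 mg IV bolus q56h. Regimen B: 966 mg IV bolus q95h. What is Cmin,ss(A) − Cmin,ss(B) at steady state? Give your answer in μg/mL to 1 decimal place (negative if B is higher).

1.1 μg/mL

Regimen A: f = (1/2)^(56/33) ≈ 0.3084; Cmin,ss = (746/164)·f/(1−f) ≈ 2.028 μg/mL.
Regimen B: f = (1/2)^(95/33) ≈ 0.1360; Cmin,ss = (966/164)·f/(1−f) ≈ 0.927 μg/mL.
Difference ≈ 2.028 − 0.927 ≈ 1.101 μg/mL.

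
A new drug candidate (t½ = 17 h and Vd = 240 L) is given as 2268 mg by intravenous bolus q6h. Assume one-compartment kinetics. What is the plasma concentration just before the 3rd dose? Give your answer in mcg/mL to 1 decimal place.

f = (1/2)^(τ/t½) = (1/2)^(6/17) ≈ 0.7830.
C₀ = D/Vd = 2268/240 ≈ 9.450 mcg/mL.
Before the 3rd dose, 2 doses have been given. Superposition: Cmin = C₀·(f + f²).
≈ 9.450 × (0.7830 + 0.6131) ≈ 9.450 × 1.3961 ≈ 13.193 mcg/mL.

13.2 mcg/mL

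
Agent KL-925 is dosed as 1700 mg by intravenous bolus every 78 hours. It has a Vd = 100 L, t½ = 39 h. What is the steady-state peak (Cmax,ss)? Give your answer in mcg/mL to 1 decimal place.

The dosing interval is 2 half-lives, so f = 2^(−2) = 0.25.
At steady state, R = 1/(1 − 0.25) = 4/3.
Single-dose peak C₀ = D/Vd = 1700/100 = 17 mcg/mL.
Steady-state peak Cmax,ss = C₀·R = 17 × 4/3 ≈ 22.667 mcg/mL.

22.7 mcg/mL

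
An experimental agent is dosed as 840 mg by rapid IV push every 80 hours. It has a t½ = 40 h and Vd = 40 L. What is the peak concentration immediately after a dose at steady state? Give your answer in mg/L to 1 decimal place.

The dosing interval is 2 half-lives, so f = 2^(−2) = 0.25.
At steady state, R = 1/(1 − 0.25) = 4/3.
Single-dose peak C₀ = D/Vd = 840/40 = 21 mg/L.
Steady-state peak Cmax,ss = C₀·R = 21 × 4/3 ≈ 28.000 mg/L.

28.0 mg/L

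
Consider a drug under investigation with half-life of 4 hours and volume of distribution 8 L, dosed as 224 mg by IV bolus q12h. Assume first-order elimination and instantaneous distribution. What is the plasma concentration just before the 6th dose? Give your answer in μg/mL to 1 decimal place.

f = (1/2)^(τ/t½) = (1/2)^(12/4) ≈ 0.1250.
C₀ = D/Vd = 224/8 ≈ 28.000 μg/mL.
Before the 6th dose, 5 doses have been given. Superposition: Cmin = C₀·(f + f² + … + f^5).
≈ 28.000 × (0.1250 + 0.0156 + 0.0020 + 0.0002 + 0.0000) ≈ 28.000 × 0.1428 ≈ 3.998 μg/mL.

4.0 μg/mL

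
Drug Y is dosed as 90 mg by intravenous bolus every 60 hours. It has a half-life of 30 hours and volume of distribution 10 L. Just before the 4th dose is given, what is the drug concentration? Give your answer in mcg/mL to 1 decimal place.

f = (1/2)^(τ/t½) = (1/2)^(60/30) ≈ 0.2500.
C₀ = D/Vd = 90/10 ≈ 9.000 mcg/mL.
Before the 4th dose, 3 doses have been given. Superposition: Cmin = C₀·(f + f² + … + f^3).
≈ 9.000 × (0.2500 + 0.0625 + 0.0156) ≈ 9.000 × 0.3281 ≈ 2.953 mcg/mL.

3.0 mcg/mL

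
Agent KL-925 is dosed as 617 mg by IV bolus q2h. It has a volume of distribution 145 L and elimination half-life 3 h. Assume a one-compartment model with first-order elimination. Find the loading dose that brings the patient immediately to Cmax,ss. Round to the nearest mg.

1667 mg

f = (1/2)^(2/3) ≈ 0.629961; accumulation ratio R = 1/(1−f) ≈ 2.70242.
Loading dose to hit Cmax,ss on first dose: D_load = D_maint·R ≈ 617 × 2.70242 ≈ 1667.39 mg.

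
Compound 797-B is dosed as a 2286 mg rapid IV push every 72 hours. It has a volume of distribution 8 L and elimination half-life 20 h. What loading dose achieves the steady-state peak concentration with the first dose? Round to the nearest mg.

f = (1/2)^(72/20) ≈ 0.082469; accumulation ratio R = 1/(1−f) ≈ 1.08988.
Loading dose to hit Cmax,ss on first dose: D_load = D_maint·R ≈ 2286 × 1.08988 ≈ 2491.47 mg.

2491 mg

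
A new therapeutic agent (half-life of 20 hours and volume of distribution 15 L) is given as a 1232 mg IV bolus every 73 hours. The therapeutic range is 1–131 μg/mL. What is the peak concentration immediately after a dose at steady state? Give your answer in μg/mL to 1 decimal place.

Over one 73-h interval, 73/20 ≈ 3.65 half-lives elapse, leaving f ≈ 0.0797 of each dose.
Accumulation ratio R = 1/(1 − f) ≈ 1/0.9203 ≈ 1.0866.
Single-dose peak C₀ = D/Vd = 1232/15 ≈ 82.133 μg/mL.
Steady-state peak Cmax,ss = C₀·R ≈ 82.133 × 1.0866 ≈ 89.246 μg/mL.
Peak 89.2 μg/mL vs MTC 131 μg/mL: below toxic threshold.

89.2 μg/mL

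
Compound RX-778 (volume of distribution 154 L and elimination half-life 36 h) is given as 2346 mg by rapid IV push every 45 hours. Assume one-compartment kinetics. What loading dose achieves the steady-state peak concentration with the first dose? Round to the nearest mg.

f = (1/2)^(45/36) ≈ 0.420448; accumulation ratio R = 1/(1−f) ≈ 1.72547.
Loading dose to hit Cmax,ss on first dose: D_load = D_maint·R ≈ 2346 × 1.72547 ≈ 4047.95 mg.

4048 mg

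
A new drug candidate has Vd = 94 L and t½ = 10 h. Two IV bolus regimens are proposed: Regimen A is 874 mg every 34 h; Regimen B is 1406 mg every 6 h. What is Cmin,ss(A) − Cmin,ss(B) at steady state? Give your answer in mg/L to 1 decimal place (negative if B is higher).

-28.0 mg/L

Regimen A: f = (1/2)^(34/10) ≈ 0.0947; Cmin,ss = (874/94)·f/(1−f) ≈ 0.973 mg/L.
Regimen B: f = (1/2)^(6/10) ≈ 0.6598; Cmin,ss = (1406/94)·f/(1−f) ≈ 29.009 mg/L.
Difference ≈ 0.973 − 29.009 ≈ -28.036 mg/L.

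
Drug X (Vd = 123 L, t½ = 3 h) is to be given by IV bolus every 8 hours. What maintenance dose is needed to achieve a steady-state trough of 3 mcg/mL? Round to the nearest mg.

τ/t½ = 8/3 ≈ 2.6667, so f = (1/2)^(8/3) ≈ 0.157490.
Cmin,ss = (D/Vd)·f/(1−f), so D = Cmin,ss·Vd·(1−f)/f.
D = 3 × 123 × (1−f)/f ≈ 3 × 123 × 5.34961 ≈ 1974.01 mg.

1974 mg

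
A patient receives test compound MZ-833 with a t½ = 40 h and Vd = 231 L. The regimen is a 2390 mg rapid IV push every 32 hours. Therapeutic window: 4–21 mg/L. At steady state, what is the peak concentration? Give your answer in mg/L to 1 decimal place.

τ/t½ = 32/40 ≈ 0.8, so fraction remaining f = (1/2)^(32/40) ≈ 0.5743.
Accumulation ratio R = 1/(1 − f) ≈ 1/0.4257 ≈ 2.3491.
Each bolus raises the concentration by D/Vd = 2390/231 ≈ 10.346 mg/L.
Cmax,ss = C₀/(1 − f) ≈ 10.346/0.4257 ≈ 24.304 mg/L.
Peak 24.3 mg/L vs MTC 21 mg/L: exceeds toxic threshold.

24.3 mg/L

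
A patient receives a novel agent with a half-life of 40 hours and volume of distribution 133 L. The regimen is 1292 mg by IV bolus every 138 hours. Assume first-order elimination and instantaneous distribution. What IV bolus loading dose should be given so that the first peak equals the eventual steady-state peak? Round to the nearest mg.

f = (1/2)^(138/40) ≈ 0.091505; accumulation ratio R = 1/(1−f) ≈ 1.10072.
Loading dose to hit Cmax,ss on first dose: D_load = D_maint·R ≈ 1292 × 1.10072 ≈ 1422.13 mg.

1422 mg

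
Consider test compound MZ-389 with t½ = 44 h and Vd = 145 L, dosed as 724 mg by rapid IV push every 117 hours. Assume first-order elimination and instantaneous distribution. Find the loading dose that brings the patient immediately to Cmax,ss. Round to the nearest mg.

f = (1/2)^(117/44) ≈ 0.158319; accumulation ratio R = 1/(1−f) ≈ 1.18810.
Loading dose to hit Cmax,ss on first dose: D_load = D_maint·R ≈ 724 × 1.18810 ≈ 860.18 mg.

860 mg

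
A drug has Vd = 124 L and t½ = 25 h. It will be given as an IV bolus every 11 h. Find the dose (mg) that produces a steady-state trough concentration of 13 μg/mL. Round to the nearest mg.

τ/t½ = 11/25 ≈ 0.44, so f = (1/2)^(11/25) ≈ 0.737135.
Cmin,ss = (D/Vd)·f/(1−f), so D = Cmin,ss·Vd·(1−f)/f.
D = 13 × 124 × (1−f)/f ≈ 13 × 124 × 0.35660 ≈ 574.84 mg.

575 mg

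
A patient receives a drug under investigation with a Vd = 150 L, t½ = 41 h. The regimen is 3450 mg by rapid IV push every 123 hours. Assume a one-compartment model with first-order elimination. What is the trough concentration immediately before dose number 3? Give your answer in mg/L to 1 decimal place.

f = (1/2)^(τ/t½) = (1/2)^(123/41) ≈ 0.1250.
C₀ = D/Vd = 3450/150 ≈ 23.000 mg/L.
Before the 3rd dose, 2 doses have been given. Superposition: Cmin = C₀·(f + f²).
≈ 23.000 × (0.1250 + 0.0156) ≈ 23.000 × 0.1406 ≈ 3.234 mg/L.

3.2 mg/L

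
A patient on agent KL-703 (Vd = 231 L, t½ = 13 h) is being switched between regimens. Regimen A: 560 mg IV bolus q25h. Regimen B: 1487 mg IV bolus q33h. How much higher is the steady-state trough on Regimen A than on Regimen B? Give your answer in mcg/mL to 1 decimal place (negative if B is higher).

-0.5 mcg/mL

Regimen A: f = (1/2)^(25/13) ≈ 0.2637; Cmin,ss = (560/231)·f/(1−f) ≈ 0.868 mcg/mL.
Regimen B: f = (1/2)^(33/13) ≈ 0.1721; Cmin,ss = (1487/231)·f/(1−f) ≈ 1.338 mcg/mL.
Difference ≈ 0.868 − 1.338 ≈ -0.470 mcg/mL.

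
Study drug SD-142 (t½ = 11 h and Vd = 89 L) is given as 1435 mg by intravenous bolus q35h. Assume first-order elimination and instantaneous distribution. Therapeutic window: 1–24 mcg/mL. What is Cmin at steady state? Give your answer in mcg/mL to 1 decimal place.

2.0 mcg/mL

Over one 35-h interval, 35/11 ≈ 3.1818 half-lives elapse, leaving f ≈ 0.1102 of each dose.
Each bolus raises the concentration by D/Vd = 1435/89 ≈ 16.124 mcg/mL.
Steady-state trough Cmin,ss = C₀·f/(1−f) ≈ 16.124 × 0.1102/0.8898 ≈ 1.997 mcg/mL.
Trough 2.0 mcg/mL vs MEC 1 mcg/mL: adequate.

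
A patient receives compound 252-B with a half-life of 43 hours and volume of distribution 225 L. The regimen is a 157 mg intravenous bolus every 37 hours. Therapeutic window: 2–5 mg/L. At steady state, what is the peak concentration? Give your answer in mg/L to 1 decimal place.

1.6 mg/L

Over one 37-h interval, 37/43 ≈ 0.86047 half-lives elapse, leaving f ≈ 0.5508 of each dose.
At steady state, accumulation factor R = 1/(1 − e^(−kτ)) ≈ 2.2262.
Single-dose peak C₀ = D/Vd = 157/225 ≈ 0.698 mg/L.
Steady-state peak Cmax,ss = C₀·R ≈ 0.698 × 2.2262 ≈ 1.554 mg/L.
Peak 1.6 mg/L vs MTC 5 mg/L: below toxic threshold.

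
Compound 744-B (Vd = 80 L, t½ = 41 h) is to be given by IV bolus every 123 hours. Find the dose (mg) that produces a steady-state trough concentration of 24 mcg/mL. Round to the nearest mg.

13440 mg

τ/t½ = 123/41 ≈ 3, so f = (1/2)^(123/41) ≈ 0.125000.
Cmin,ss = (D/Vd)·f/(1−f), so D = Cmin,ss·Vd·(1−f)/f.
D = 24 × 80 × (1−f)/f ≈ 24 × 80 × 7.00000 ≈ 13440.00 mg.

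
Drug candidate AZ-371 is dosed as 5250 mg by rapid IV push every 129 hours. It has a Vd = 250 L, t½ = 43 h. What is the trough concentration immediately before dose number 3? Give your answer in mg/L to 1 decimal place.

f = (1/2)^(τ/t½) = (1/2)^(129/43) ≈ 0.1250.
C₀ = D/Vd = 5250/250 ≈ 21.000 mg/L.
Before the 3rd dose, 2 doses have been given. Superposition: Cmin = C₀·(f + f²).
≈ 21.000 × (0.1250 + 0.0156) ≈ 21.000 × 0.1406 ≈ 2.953 mg/L.

3.0 mg/L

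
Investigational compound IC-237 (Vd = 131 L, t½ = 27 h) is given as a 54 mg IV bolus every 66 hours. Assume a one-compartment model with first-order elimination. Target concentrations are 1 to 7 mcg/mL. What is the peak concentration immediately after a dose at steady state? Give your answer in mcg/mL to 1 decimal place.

Over one 66-h interval, 66/27 ≈ 2.4444 half-lives elapse, leaving f ≈ 0.1837 of each dose.
At steady state, accumulation factor R = 1/(1 − e^(−kτ)) ≈ 1.2250.
Each bolus raises the concentration by D/Vd = 54/131 ≈ 0.412 mcg/mL.
Cmax,ss = C₀/(1 − f) ≈ 0.412/0.8163 ≈ 0.505 mcg/mL.
Peak 0.5 mcg/mL vs MTC 7 mcg/mL: below toxic threshold.

0.5 mcg/mL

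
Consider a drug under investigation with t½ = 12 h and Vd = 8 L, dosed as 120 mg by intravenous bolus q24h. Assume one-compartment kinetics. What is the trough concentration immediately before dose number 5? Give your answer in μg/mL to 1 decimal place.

f = (1/2)^(τ/t½) = (1/2)^(24/12) ≈ 0.2500.
C₀ = D/Vd = 120/8 ≈ 15.000 μg/mL.
Before the 5th dose, 4 doses have been given. Superposition: Cmin = C₀·(f + f² + … + f^4).
≈ 15.000 × (0.2500 + 0.0625 + 0.0156 + 0.0039) ≈ 15.000 × 0.3320 ≈ 4.980 μg/mL.

5.0 μg/mL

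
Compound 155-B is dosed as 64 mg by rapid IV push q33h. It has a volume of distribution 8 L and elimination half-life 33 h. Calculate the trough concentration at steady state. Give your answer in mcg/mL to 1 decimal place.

8.0 mcg/mL

τ = 33 h = 1 half-life, so f = (1/2)^1 = 0.5.
Accumulation ratio R = 1/(1 − f) = 1/0.5 = 2/1.
Single-dose peak C₀ = D/Vd = 64/8 = 8 mcg/mL.
Steady-state peak Cmax,ss = C₀·R = 8 × 2/1 ≈ 16.000 mcg/mL.
Steady-state trough Cmin,ss = Cmax,ss·f ≈ 16.000 × 0.5 ≈ 8.000 mcg/mL.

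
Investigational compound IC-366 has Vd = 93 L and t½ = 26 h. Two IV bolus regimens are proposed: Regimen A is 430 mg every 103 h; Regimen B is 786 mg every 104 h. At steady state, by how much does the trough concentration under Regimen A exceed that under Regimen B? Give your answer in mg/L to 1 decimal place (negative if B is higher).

Regimen A: f = (1/2)^(103/26) ≈ 0.0642; Cmin,ss = (430/93)·f/(1−f) ≈ 0.317 mg/L.
Regimen B: f = (1/2)^(104/26) ≈ 0.0625; Cmin,ss = (786/93)·f/(1−f) ≈ 0.563 mg/L.
Difference ≈ 0.317 − 0.563 ≈ -0.246 mg/L.

-0.2 mg/L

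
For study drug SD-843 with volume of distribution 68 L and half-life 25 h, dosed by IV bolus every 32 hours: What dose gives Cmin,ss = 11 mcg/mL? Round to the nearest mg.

τ/t½ = 32/25 ≈ 1.28, so f = (1/2)^(32/25) ≈ 0.411796.
Cmin,ss = (D/Vd)·f/(1−f), so D = Cmin,ss·Vd·(1−f)/f.
D = 11 × 68 × (1−f)/f ≈ 11 × 68 × 1.42839 ≈ 1068.44 mg.

1068 mg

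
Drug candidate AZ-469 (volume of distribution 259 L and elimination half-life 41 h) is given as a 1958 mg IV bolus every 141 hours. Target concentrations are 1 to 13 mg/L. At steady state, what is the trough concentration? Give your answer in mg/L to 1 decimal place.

0.8 mg/L

Over one 141-h interval, 141/41 ≈ 3.439 half-lives elapse, leaving f ≈ 0.0922 of each dose.
At steady state, accumulation factor R = 1/(1 − e^(−kτ)) ≈ 1.1016.
Single-dose peak C₀ = D/Vd = 1958/259 ≈ 7.560 mg/L.
Cmax,ss = C₀/(1 − f) ≈ 7.560/0.9078 ≈ 8.328 mg/L.
One interval later, Cmin,ss = Cmax,ss·e^(−kτ) ≈ 8.328 × 0.0922 ≈ 0.768 mg/L.
Trough 0.8 mg/L vs MEC 1 mg/L: subtherapeutic.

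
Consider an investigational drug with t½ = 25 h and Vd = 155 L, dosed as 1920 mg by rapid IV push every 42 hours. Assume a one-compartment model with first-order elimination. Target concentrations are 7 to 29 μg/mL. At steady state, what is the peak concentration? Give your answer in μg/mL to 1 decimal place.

18.0 μg/mL

k = ln2/t½ = ln2/25 ≈ 0.027726 h⁻¹; fraction remaining f = e^(−kτ) = e^(−0.027726×42) ≈ 0.3121.
Accumulation ratio R = 1/(1 − f) ≈ 1/0.6879 ≈ 1.4537.
Single-dose peak C₀ = D/Vd = 1920/155 ≈ 12.387 μg/mL.
Steady-state peak Cmax,ss = C₀·R ≈ 12.387 × 1.4537 ≈ 18.007 μg/mL.
Peak 18.0 μg/mL vs MTC 29 μg/mL: below toxic threshold.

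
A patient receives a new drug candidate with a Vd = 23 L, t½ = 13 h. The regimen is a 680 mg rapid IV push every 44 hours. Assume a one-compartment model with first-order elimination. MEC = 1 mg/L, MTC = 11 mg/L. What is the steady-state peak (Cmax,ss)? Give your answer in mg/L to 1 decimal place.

k = ln2/t½ = ln2/13 ≈ 0.053319 h⁻¹; fraction remaining f = e^(−kτ) = e^(−0.053319×44) ≈ 0.0957.
Accumulation ratio R = 1/(1 − f) ≈ 1/0.9043 ≈ 1.1058.
Single-dose peak C₀ = D/Vd = 680/23 ≈ 29.565 mg/L.
Steady-state peak Cmax,ss = C₀·R ≈ 29.565 × 1.1058 ≈ 32.693 mg/L.
Peak 32.7 mg/L vs MTC 11 mg/L: exceeds toxic threshold.

32.7 mg/L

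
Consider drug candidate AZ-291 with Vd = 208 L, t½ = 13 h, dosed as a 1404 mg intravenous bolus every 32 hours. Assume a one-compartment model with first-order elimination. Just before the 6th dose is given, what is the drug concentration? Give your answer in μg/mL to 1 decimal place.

f = (1/2)^(τ/t½) = (1/2)^(32/13) ≈ 0.1816.
C₀ = D/Vd = 1404/208 ≈ 6.750 μg/mL.
Before the 6th dose, 5 doses have been given. Superposition: Cmin = C₀·(f + f² + … + f^5).
≈ 6.750 × (0.1816 + 0.0330 + 0.0060 + 0.0011 + 0.0002) ≈ 6.750 × 0.2219 ≈ 1.498 μg/mL.

1.5 μg/mL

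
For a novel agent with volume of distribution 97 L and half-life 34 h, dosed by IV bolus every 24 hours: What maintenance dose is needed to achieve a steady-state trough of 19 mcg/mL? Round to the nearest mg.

τ/t½ = 24/34 ≈ 0.70588, so f = (1/2)^(24/34) ≈ 0.613067.
Cmin,ss = (D/Vd)·f/(1−f), so D = Cmin,ss·Vd·(1−f)/f.
D = 19 × 97 × (1−f)/f ≈ 19 × 97 × 0.63114 ≈ 1163.19 mg.

1163 mg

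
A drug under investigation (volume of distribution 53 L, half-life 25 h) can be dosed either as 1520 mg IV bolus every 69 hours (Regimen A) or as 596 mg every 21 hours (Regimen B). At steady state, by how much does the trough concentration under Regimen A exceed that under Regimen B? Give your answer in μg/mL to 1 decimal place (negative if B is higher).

Regimen A: f = (1/2)^(69/25) ≈ 0.1476; Cmin,ss = (1520/53)·f/(1−f) ≈ 4.966 μg/mL.
Regimen B: f = (1/2)^(21/25) ≈ 0.5586; Cmin,ss = (596/53)·f/(1−f) ≈ 14.231 μg/mL.
Difference ≈ 4.966 − 14.231 ≈ -9.265 μg/mL.

-9.3 μg/mL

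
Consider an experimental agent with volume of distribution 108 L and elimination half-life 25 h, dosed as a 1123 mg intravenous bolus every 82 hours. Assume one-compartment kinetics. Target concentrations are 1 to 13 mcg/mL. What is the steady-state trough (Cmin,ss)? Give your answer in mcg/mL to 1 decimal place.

1.2 mcg/mL

Over one 82-h interval, 82/25 ≈ 3.28 half-lives elapse, leaving f ≈ 0.1029 of each dose.
At steady state, accumulation factor R = 1/(1 − e^(−kτ)) ≈ 1.1147.
Each bolus raises the concentration by D/Vd = 1123/108 ≈ 10.398 mcg/mL.
Cmax,ss = C₀/(1 − f) ≈ 10.398/0.8971 ≈ 11.591 mcg/mL.
Steady-state trough Cmin,ss = Cmax,ss·f ≈ 11.591 × 0.1029 ≈ 1.193 mcg/mL.
Trough 1.2 mcg/mL vs MEC 1 mcg/mL: adequate.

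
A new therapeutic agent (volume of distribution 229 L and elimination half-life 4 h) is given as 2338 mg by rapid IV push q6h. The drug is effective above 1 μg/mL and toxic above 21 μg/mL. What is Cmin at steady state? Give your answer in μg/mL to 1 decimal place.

k = ln2/t½ = ln2/4 ≈ 0.173287 h⁻¹; fraction remaining f = e^(−kτ) = e^(−0.173287×6) ≈ 0.3536.
Single-dose peak C₀ = D/Vd = 2338/229 ≈ 10.210 μg/mL.
Steady-state trough Cmin,ss = C₀·f/(1−f) ≈ 10.210 × 0.3536/0.6464 ≈ 5.585 μg/mL.
Trough 5.6 μg/mL vs MEC 1 μg/mL: adequate.

5.6 μg/mL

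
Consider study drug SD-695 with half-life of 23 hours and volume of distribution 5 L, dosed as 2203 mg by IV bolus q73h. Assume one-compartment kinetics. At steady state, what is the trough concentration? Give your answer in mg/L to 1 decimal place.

k = ln2/t½ = ln2/23 ≈ 0.030137 h⁻¹; fraction remaining f = e^(−kτ) = e^(−0.030137×73) ≈ 0.1108.
Each bolus raises the concentration by D/Vd = 2203/5 ≈ 440.600 mg/L.
Steady-state trough Cmin,ss = C₀·f/(1−f) ≈ 440.600 × 0.1108/0.8892 ≈ 54.902 mg/L.

54.9 mg/L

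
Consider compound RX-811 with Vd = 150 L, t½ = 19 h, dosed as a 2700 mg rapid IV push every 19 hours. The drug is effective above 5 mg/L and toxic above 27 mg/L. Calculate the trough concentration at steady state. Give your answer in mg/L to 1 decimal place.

18.0 mg/L

The dosing interval is 1 half-life, so f = 2^(−1) = 0.5.
Accumulation ratio R = 1/(1 − f) = 1/0.5 = 2/1.
Single-dose peak C₀ = D/Vd = 2700/150 = 18 mg/L.
Steady-state peak Cmax,ss = C₀·R = 18 × 2/1 ≈ 36.000 mg/L.
Steady-state trough Cmin,ss = Cmax,ss·f ≈ 36.000 × 0.5 ≈ 18.000 mg/L.
Trough 18.0 mg/L vs MEC 5 mg/L: adequate.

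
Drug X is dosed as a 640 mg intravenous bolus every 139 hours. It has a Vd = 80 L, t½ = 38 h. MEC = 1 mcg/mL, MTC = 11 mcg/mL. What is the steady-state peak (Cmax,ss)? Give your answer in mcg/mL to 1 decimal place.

τ/t½ = 139/38 ≈ 3.6579, so fraction remaining f = (1/2)^(139/38) ≈ 0.0792.
At steady state, accumulation factor R = 1/(1 − e^(−kτ)) ≈ 1.0860.
Single-dose peak C₀ = D/Vd = 640/80 ≈ 8.000 mcg/mL.
Cmax,ss = C₀/(1 − f) ≈ 8.000/0.9208 ≈ 8.688 mcg/mL.
Peak 8.7 mcg/mL vs MTC 11 mcg/mL: below toxic threshold.

8.7 mcg/mL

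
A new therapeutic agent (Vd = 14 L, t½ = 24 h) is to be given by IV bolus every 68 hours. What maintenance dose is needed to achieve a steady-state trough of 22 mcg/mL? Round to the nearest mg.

τ/t½ = 68/24 ≈ 2.8333, so f = (1/2)^(68/24) ≈ 0.140308.
Cmin,ss = (D/Vd)·f/(1−f), so D = Cmin,ss·Vd·(1−f)/f.
D = 22 × 14 × (1−f)/f ≈ 22 × 14 × 6.12718 ≈ 1887.17 mg.

1887 mg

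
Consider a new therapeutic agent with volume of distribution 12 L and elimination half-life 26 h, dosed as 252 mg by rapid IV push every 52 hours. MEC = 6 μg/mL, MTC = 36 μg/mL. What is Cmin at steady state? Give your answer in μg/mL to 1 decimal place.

τ = 52 h = 2 half-lives, so f = (1/2)^2 = 0.25.
At steady state, R = 1/(1 − 0.25) = 4/3.
Single-dose peak C₀ = D/Vd = 252/12 = 21 μg/mL.
Steady-state peak Cmax,ss = C₀·R = 21 × 4/3 ≈ 28.000 μg/mL.
Steady-state trough Cmin,ss = Cmax,ss·f ≈ 28.000 × 0.25 ≈ 7.000 μg/mL.
Trough 7.0 μg/mL vs MEC 6 μg/mL: adequate.

7.0 μg/mL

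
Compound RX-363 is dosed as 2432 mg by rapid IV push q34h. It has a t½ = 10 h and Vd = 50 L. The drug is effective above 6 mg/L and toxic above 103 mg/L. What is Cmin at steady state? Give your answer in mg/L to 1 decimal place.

5.1 mg/L

k = ln2/t½ = ln2/10 ≈ 0.069315 h⁻¹; fraction remaining f = e^(−kτ) = e^(−0.069315×34) ≈ 0.0947.
Accumulation ratio R = 1/(1 − f) ≈ 1/0.9053 ≈ 1.1046.
Each bolus raises the concentration by D/Vd = 2432/50 ≈ 48.640 mg/L.
Cmax,ss = C₀/(1 − f) ≈ 48.640/0.9053 ≈ 53.728 mg/L.
One interval later, Cmin,ss = Cmax,ss·e^(−kτ) ≈ 53.728 × 0.0947 ≈ 5.088 mg/L.
Trough 5.1 mg/L vs MEC 6 mg/L: subtherapeutic.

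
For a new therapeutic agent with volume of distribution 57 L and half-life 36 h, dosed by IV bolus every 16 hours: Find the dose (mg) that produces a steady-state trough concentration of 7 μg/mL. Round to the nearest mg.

144 mg

τ/t½ = 16/36 ≈ 0.44444, so f = (1/2)^(16/36) ≈ 0.734867.
Cmin,ss = (D/Vd)·f/(1−f), so D = Cmin,ss·Vd·(1−f)/f.
D = 7 × 57 × (1−f)/f ≈ 7 × 57 × 0.36079 ≈ 143.96 mg.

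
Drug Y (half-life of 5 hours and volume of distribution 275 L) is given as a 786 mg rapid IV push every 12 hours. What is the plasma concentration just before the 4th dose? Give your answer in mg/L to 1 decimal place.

0.7 mg/L

f = (1/2)^(τ/t½) = (1/2)^(12/5) ≈ 0.1895.
C₀ = D/Vd = 786/275 ≈ 2.858 mg/L.
Before the 4th dose, 3 doses have been given. Superposition: Cmin = C₀·(f + f² + … + f^3).
≈ 2.858 × (0.1895 + 0.0359 + 0.0068) ≈ 2.858 × 0.2322 ≈ 0.664 mg/L.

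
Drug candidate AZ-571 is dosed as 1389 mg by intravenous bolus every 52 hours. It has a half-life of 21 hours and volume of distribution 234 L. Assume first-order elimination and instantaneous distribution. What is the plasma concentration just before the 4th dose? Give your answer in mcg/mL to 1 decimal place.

f = (1/2)^(τ/t½) = (1/2)^(52/21) ≈ 0.1797.
C₀ = D/Vd = 1389/234 ≈ 5.936 mcg/mL.
Before the 4th dose, 3 doses have been given. Superposition: Cmin = C₀·(f + f² + … + f^3).
≈ 5.936 × (0.1797 + 0.0323 + 0.0058) ≈ 5.936 × 0.2178 ≈ 1.293 mcg/mL.

1.3 mcg/mL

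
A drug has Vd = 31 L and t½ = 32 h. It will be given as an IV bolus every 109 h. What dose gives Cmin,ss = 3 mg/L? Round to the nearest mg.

τ/t½ = 109/32 ≈ 3.4062, so f = (1/2)^(109/32) ≈ 0.094323.
Cmin,ss = (D/Vd)·f/(1−f), so D = Cmin,ss·Vd·(1−f)/f.
D = 3 × 31 × (1−f)/f ≈ 3 × 31 × 9.60187 ≈ 892.97 mg.

893 mg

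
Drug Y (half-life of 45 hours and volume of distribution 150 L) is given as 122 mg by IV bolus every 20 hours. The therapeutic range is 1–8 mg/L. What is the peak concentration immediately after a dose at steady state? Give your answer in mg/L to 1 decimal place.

τ/t½ = 20/45 ≈ 0.44444, so fraction remaining f = (1/2)^(20/45) ≈ 0.7349.
Accumulation ratio R = 1/(1 − f) ≈ 1/0.2651 ≈ 3.7722.
Each bolus raises the concentration by D/Vd = 122/150 ≈ 0.813 mg/L.
Steady-state peak Cmax,ss = C₀·R ≈ 0.813 × 3.7722 ≈ 3.067 mg/L.
Peak 3.1 mg/L vs MTC 8 mg/L: below toxic threshold.

3.1 mg/L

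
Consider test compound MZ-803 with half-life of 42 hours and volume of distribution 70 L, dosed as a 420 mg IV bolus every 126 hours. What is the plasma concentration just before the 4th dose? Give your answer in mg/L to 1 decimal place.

f = (1/2)^(τ/t½) = (1/2)^(126/42) ≈ 0.1250.
C₀ = D/Vd = 420/70 ≈ 6.000 mg/L.
Before the 4th dose, 3 doses have been given. Superposition: Cmin = C₀·(f + f² + … + f^3).
≈ 6.000 × (0.1250 + 0.0156 + 0.0020) ≈ 6.000 × 0.1426 ≈ 0.856 mg/L.

0.9 mg/L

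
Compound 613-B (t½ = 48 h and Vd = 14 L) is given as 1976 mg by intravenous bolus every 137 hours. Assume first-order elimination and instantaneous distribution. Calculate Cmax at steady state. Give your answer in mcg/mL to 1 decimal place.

163.8 mcg/mL

τ/t½ = 137/48 ≈ 2.8542, so fraction remaining f = (1/2)^(137/48) ≈ 0.1383.
Accumulation ratio R = 1/(1 − f) ≈ 1/0.8617 ≈ 1.1605.
Each bolus raises the concentration by D/Vd = 1976/14 ≈ 141.143 mcg/mL.
Steady-state peak Cmax,ss = C₀·R ≈ 141.143 × 1.1605 ≈ 163.796 mcg/mL.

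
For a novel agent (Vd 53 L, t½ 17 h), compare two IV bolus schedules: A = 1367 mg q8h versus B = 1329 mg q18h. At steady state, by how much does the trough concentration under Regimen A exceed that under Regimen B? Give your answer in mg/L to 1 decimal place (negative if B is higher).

Regimen A: f = (1/2)^(8/17) ≈ 0.7217; Cmin,ss = (1367/53)·f/(1−f) ≈ 66.886 mg/L.
Regimen B: f = (1/2)^(18/17) ≈ 0.4800; Cmin,ss = (1329/53)·f/(1−f) ≈ 23.147 mg/L.
Difference ≈ 66.886 − 23.147 ≈ 43.739 mg/L.

43.7 mg/L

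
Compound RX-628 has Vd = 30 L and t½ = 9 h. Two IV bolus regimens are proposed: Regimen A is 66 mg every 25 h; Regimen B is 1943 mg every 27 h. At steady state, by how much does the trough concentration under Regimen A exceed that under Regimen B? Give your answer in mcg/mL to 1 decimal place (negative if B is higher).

Regimen A: f = (1/2)^(25/9) ≈ 0.1458; Cmin,ss = (66/30)·f/(1−f) ≈ 0.376 mcg/mL.
Regimen B: f = (1/2)^(27/9) ≈ 0.1250; Cmin,ss = (1943/30)·f/(1−f) ≈ 9.252 mcg/mL.
Difference ≈ 0.376 − 9.252 ≈ -8.876 mcg/mL.

-8.9 mcg/mL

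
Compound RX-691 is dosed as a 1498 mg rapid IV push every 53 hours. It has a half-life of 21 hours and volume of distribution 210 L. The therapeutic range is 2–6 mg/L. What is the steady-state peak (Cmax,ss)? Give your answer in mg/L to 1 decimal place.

τ/t½ = 53/21 ≈ 2.5238, so fraction remaining f = (1/2)^(53/21) ≈ 0.1739.
Accumulation ratio R = 1/(1 − f) ≈ 1/0.8261 ≈ 1.2105.
Single-dose peak C₀ = D/Vd = 1498/210 ≈ 7.133 mg/L.
Cmax,ss = C₀/(1 − f) ≈ 7.133/0.8261 ≈ 8.635 mg/L.
Peak 8.6 mg/L vs MTC 6 mg/L: exceeds toxic threshold.

8.6 mg/L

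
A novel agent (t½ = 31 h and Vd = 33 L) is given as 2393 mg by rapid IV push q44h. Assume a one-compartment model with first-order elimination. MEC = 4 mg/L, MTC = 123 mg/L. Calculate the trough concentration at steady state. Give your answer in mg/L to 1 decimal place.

k = ln2/t½ = ln2/31 ≈ 0.022360 h⁻¹; fraction remaining f = e^(−kτ) = e^(−0.022360×44) ≈ 0.3739.
At steady state, accumulation factor R = 1/(1 − e^(−kτ)) ≈ 1.5972.
Each bolus raises the concentration by D/Vd = 2393/33 ≈ 72.515 mg/L.
Steady-state peak Cmax,ss = C₀·R ≈ 72.515 × 1.5972 ≈ 115.821 mg/L.
Steady-state trough Cmin,ss = Cmax,ss·f ≈ 115.821 × 0.3739 ≈ 43.305 mg/L.
Trough 43.3 mg/L vs MEC 4 mg/L: adequate.

43.3 mg/L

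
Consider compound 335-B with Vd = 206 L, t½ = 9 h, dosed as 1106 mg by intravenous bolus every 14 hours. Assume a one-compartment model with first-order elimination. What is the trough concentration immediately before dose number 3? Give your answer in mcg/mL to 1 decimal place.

f = (1/2)^(τ/t½) = (1/2)^(14/9) ≈ 0.3402.
C₀ = D/Vd = 1106/206 ≈ 5.369 mcg/mL.
Before the 3rd dose, 2 doses have been given. Superposition: Cmin = C₀·(f + f²).
≈ 5.369 × (0.3402 + 0.1157) ≈ 5.369 × 0.4559 ≈ 2.448 mcg/mL.

2.4 mcg/mL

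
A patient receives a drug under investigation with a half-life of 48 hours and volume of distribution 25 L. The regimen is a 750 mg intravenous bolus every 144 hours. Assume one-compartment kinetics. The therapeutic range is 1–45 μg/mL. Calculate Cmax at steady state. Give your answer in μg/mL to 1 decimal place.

34.3 μg/mL

τ = 144 h = 3 half-lives, so f = (1/2)^3 = 0.125.
Accumulation ratio R = 1/(1 − f) = 1/0.875 = 8/7.
Single-dose peak C₀ = D/Vd = 750/25 = 30 μg/mL.
Steady-state peak Cmax,ss = C₀·R = 30 × 8/7 ≈ 34.286 μg/mL.
Peak 34.3 μg/mL vs MTC 45 μg/mL: below toxic threshold.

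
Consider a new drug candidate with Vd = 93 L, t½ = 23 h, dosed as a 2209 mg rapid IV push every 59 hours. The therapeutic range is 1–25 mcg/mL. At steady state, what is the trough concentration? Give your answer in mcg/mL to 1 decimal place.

τ/t½ = 59/23 ≈ 2.5652, so fraction remaining f = (1/2)^(59/23) ≈ 0.1690.
Accumulation ratio R = 1/(1 − f) ≈ 1/0.8310 ≈ 1.2034.
Single-dose peak C₀ = D/Vd = 2209/93 ≈ 23.753 mcg/mL.
Steady-state peak Cmax,ss = C₀·R ≈ 23.753 × 1.2034 ≈ 28.584 mcg/mL.
Steady-state trough Cmin,ss = Cmax,ss·f ≈ 28.584 × 0.1690 ≈ 4.831 mcg/mL.
Trough 4.8 mcg/mL vs MEC 1 mcg/mL: adequate.

4.8 mcg/mL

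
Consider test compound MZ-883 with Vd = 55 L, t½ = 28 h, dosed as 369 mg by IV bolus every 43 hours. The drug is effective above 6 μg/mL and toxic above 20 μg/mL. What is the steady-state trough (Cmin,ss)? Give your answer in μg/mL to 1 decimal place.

3.5 μg/mL

k = ln2/t½ = ln2/28 ≈ 0.024755 h⁻¹; fraction remaining f = e^(−kτ) = e^(−0.024755×43) ≈ 0.3449.
Each bolus raises the concentration by D/Vd = 369/55 ≈ 6.709 μg/mL.
Steady-state trough Cmin,ss = C₀·f/(1−f) ≈ 6.709 × 0.3449/0.6551 ≈ 3.532 μg/mL.
Trough 3.5 μg/mL vs MEC 6 μg/mL: subtherapeutic.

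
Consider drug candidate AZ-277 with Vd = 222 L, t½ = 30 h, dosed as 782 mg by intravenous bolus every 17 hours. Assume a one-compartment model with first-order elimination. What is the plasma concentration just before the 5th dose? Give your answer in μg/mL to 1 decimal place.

5.8 μg/mL

f = (1/2)^(τ/t½) = (1/2)^(17/30) ≈ 0.6752.
C₀ = D/Vd = 782/222 ≈ 3.523 μg/mL.
Before the 5th dose, 4 doses have been given. Superposition: Cmin = C₀·(f + f² + … + f^4).
≈ 3.523 × (0.6752 + 0.4559 + 0.3078 + 0.2078) ≈ 3.523 × 1.6467 ≈ 5.801 μg/mL.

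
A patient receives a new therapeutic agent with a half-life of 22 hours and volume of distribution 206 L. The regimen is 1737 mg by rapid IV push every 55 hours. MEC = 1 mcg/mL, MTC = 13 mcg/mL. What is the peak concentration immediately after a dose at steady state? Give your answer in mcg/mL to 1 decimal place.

k = ln2/t½ = ln2/22 ≈ 0.031507 h⁻¹; fraction remaining f = e^(−kτ) = e^(−0.031507×55) ≈ 0.1768.
At steady state, accumulation factor R = 1/(1 − e^(−kτ)) ≈ 1.2148.
Single-dose peak C₀ = D/Vd = 1737/206 ≈ 8.432 mcg/mL.
Cmax,ss = C₀/(1 − f) ≈ 8.432/0.8232 ≈ 10.243 mcg/mL.
Peak 10.2 mcg/mL vs MTC 13 mcg/mL: below toxic threshold.

10.2 mcg/mL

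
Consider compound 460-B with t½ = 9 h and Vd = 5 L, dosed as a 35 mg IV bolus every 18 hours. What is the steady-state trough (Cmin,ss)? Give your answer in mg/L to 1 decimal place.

2.3 mg/L

The dosing interval is 2 half-lives, so f = 2^(−2) = 0.25.
At steady state, R = 1/(1 − 0.25) = 4/3.
Single-dose peak C₀ = D/Vd = 35/5 = 7 mg/L.
Steady-state peak Cmax,ss = C₀·R = 7 × 4/3 ≈ 9.333 mg/L.
Steady-state trough Cmin,ss = Cmax,ss·f ≈ 9.333 × 0.25 ≈ 2.333 mg/L.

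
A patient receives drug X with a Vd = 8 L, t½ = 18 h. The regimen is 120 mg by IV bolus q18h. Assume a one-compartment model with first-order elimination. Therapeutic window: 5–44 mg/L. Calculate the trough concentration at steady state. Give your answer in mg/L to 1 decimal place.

15.0 mg/L

The dosing interval is 1 half-life, so f = 2^(−1) = 0.5.
At steady state, R = 1/(1 − 0.5) = 2/1.
Single-dose peak C₀ = D/Vd = 120/8 = 15 mg/L.
Steady-state peak Cmax,ss = C₀·R = 15 × 2/1 ≈ 30.000 mg/L.
Steady-state trough Cmin,ss = Cmax,ss·f ≈ 30.000 × 0.5 ≈ 15.000 mg/L.
Trough 15.0 mg/L vs MEC 5 mg/L: adequate.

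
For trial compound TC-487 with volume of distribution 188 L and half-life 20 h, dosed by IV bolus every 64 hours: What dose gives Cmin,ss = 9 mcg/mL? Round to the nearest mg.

13857 mg

τ/t½ = 64/20 ≈ 3.2, so f = (1/2)^(64/20) ≈ 0.108819.
Cmin,ss = (D/Vd)·f/(1−f), so D = Cmin,ss·Vd·(1−f)/f.
D = 9 × 188 × (1−f)/f ≈ 9 × 188 × 8.18957 ≈ 13856.75 mg.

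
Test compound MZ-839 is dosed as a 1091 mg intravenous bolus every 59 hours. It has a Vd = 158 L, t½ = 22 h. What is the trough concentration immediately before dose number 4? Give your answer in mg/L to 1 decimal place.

1.3 mg/L

f = (1/2)^(τ/t½) = (1/2)^(59/22) ≈ 0.1558.
C₀ = D/Vd = 1091/158 ≈ 6.905 mg/L.
Before the 4th dose, 3 doses have been given. Superposition: Cmin = C₀·(f + f² + … + f^3).
≈ 6.905 × (0.1558 + 0.0243 + 0.0038) ≈ 6.905 × 0.1839 ≈ 1.270 mg/L.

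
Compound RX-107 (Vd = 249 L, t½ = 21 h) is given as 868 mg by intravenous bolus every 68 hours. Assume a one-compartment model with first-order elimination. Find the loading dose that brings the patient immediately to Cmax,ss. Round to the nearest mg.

971 mg

f = (1/2)^(68/21) ≈ 0.105983; accumulation ratio R = 1/(1−f) ≈ 1.11855.
Loading dose to hit Cmax,ss on first dose: D_load = D_maint·R ≈ 868 × 1.11855 ≈ 970.90 mg.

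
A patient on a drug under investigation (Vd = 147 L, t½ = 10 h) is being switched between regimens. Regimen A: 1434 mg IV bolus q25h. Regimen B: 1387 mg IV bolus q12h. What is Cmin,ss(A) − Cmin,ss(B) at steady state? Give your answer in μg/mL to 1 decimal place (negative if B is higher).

Regimen A: f = (1/2)^(25/10) ≈ 0.1768; Cmin,ss = (1434/147)·f/(1−f) ≈ 2.095 μg/mL.
Regimen B: f = (1/2)^(12/10) ≈ 0.4353; Cmin,ss = (1387/147)·f/(1−f) ≈ 7.273 μg/mL.
Difference ≈ 2.095 − 7.273 ≈ -5.178 μg/mL.

-5.2 μg/mL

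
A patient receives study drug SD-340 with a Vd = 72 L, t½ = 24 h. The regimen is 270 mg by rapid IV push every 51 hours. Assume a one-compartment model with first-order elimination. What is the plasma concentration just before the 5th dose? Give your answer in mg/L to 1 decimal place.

f = (1/2)^(τ/t½) = (1/2)^(51/24) ≈ 0.2293.
C₀ = D/Vd = 270/72 ≈ 3.750 mg/L.
Before the 5th dose, 4 doses have been given. Superposition: Cmin = C₀·(f + f² + … + f^4).
≈ 3.750 × (0.2293 + 0.0526 + 0.0121 + 0.0028) ≈ 3.750 × 0.2968 ≈ 1.113 mg/L.

1.1 mg/L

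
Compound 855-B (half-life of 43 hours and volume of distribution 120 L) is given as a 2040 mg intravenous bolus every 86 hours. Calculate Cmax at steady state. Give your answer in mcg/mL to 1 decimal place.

The dosing interval is 2 half-lives, so f = 2^(−2) = 0.25.
At steady state, R = 1/(1 − 0.25) = 4/3.
Single-dose peak C₀ = D/Vd = 2040/120 = 17 mcg/mL.
Steady-state peak Cmax,ss = C₀·R = 17 × 4/3 ≈ 22.667 mcg/mL.

22.7 mcg/mL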